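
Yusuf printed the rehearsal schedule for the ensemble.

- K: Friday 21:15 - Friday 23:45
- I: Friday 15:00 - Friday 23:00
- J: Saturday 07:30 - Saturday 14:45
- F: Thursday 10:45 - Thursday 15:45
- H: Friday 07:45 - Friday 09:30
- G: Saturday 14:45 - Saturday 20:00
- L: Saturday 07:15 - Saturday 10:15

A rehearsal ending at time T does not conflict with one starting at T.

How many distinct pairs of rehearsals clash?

Sorted by start: F, H, I, K, L, J, G.
H starts after F ends — done with F.
I starts after H ends — done with H.
K starts before I ends → I and K overlap.
L starts after I ends — done with I.
L starts after K ends — done with K.
J starts before L ends → L and J overlap.
G starts after L ends.
G starts exactly when J ends (back-to-back, no overlap).
Overlapping pairs: I & K, J & L — 2 in total.

2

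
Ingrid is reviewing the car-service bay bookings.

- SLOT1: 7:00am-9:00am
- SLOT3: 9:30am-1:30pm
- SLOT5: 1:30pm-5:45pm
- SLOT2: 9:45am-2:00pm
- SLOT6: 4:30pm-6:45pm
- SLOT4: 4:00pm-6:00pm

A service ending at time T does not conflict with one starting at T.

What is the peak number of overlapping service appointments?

3

Sweep the timeline, counting +1 at each start and −1 at each end (ends before starts at a tie):
7:00am start SLOT1 → 1
9:00am end SLOT1 → 0
9:30am start SLOT3 → 1
9:45am start SLOT2 → 2
1:30pm end SLOT3 → 1
1:30pm start SLOT5 → 2
2:00pm end SLOT2 → 1
4:00pm start SLOT4 → 2
4:30pm start SLOT6 → 3
5:45pm end SLOT5 → 2
6:00pm end SLOT4 → 1
6:45pm end SLOT6 → 0
Peak is 3, at 4:30pm (SLOT4, SLOT5, SLOT6).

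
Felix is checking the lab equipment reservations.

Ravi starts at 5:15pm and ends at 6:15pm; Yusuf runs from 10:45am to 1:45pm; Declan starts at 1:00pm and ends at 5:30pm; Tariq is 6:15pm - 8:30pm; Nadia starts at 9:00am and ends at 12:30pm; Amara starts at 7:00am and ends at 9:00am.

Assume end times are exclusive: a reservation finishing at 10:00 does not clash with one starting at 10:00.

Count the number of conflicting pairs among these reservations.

Sorted by start: Amara, Nadia, Yusuf, Declan, Ravi, Tariq.
Nadia starts exactly when Amara ends (back-to-back, no overlap), so Amara has no further overlaps.
Yusuf starts before Nadia ends → Nadia and Yusuf overlap.
Declan starts after Nadia ends, so Nadia has no further overlaps.
Declan starts before Yusuf ends → Yusuf and Declan overlap.
Ravi starts after Yusuf ends, so Yusuf has no further overlaps.
Ravi starts before Declan ends → Declan and Ravi overlap.
Tariq starts after Declan ends.
Tariq starts exactly when Ravi ends (back-to-back, no overlap).
Overlapping pairs: Declan & Ravi, Declan & Yusuf, Nadia & Yusuf — 3 in total.

3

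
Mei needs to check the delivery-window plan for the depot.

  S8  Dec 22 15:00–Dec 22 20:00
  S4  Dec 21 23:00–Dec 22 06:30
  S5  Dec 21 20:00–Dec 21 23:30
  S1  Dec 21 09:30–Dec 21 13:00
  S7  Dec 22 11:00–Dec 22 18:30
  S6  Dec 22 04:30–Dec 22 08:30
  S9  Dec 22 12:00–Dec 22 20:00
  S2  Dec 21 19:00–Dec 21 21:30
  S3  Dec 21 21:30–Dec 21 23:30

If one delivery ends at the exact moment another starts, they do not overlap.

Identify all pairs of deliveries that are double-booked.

Sorted by start: S1, S2, S5, S3, S4, S6, S7, S9, S8.
S2 starts after S1 ends, so S1 has no further overlaps.
S5 starts before S2 ends → S2 and S5 overlap.
S3 starts exactly when S2 ends (back-to-back, no overlap), so S2 has no further overlaps.
S3 starts before S5 ends → S5 and S3 overlap.
S4 starts before S5 ends → S5 and S4 overlap.
S6 starts after S5 ends, so S5 has no further overlaps.
S4 starts before S3 ends → S3 and S4 overlap.
S6 starts after S3 ends, so S3 has no further overlaps.
S6 starts before S4 ends → S4 and S6 overlap.
S7 starts after S4 ends, so S4 has no further overlaps.
S7 starts after S6 ends, so S6 has no further overlaps.
S9 starts before S7 ends → S7 and S9 overlap.
S8 starts before S7 ends → S7 and S8 overlap.
S8 starts before S9 ends → S9 and S8 overlap.

S2 & S5, S3 & S4, S3 & S5, S4 & S5, S4 & S6, S7 & S8, S7 & S9, S8 & S9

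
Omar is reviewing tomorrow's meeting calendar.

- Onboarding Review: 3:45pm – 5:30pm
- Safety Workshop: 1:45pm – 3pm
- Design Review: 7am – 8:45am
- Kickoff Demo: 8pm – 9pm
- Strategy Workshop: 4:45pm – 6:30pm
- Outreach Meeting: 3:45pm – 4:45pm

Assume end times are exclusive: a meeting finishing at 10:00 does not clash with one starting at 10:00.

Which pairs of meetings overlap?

Onboarding Review & Outreach Meeting, Onboarding Review & Strategy Workshop

Two intervals overlap when each starts before the other ends.
Sorted by start: Design Review, Safety Workshop, Outreach Meeting, Onboarding Review, Strategy Workshop, Kickoff Demo.
Safety Workshop starts after Design Review ends, so Design Review has no further overlaps.
Outreach Meeting starts after Safety Workshop ends, so Safety Workshop has no further overlaps.
Onboarding Review starts before Outreach Meeting ends → Outreach Meeting and Onboarding Review overlap.
Strategy Workshop starts exactly when Outreach Meeting ends (back-to-back, no overlap), so Outreach Meeting has no further overlaps.
Strategy Workshop starts before Onboarding Review ends → Onboarding Review and Strategy Workshop overlap.
Kickoff Demo starts after Onboarding Review ends.
Kickoff Demo starts after Strategy Workshop ends.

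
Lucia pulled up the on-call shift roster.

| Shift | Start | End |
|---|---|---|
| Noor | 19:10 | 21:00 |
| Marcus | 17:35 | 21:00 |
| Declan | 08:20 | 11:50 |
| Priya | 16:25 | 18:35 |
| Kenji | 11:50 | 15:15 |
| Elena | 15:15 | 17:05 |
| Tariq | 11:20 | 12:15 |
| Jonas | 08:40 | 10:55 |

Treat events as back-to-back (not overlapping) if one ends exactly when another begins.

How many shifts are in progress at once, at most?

2

Walk through starts and ends in time order (an end at T is processed before a start at T):
08:20 start Declan → 1
08:40 start Jonas → 2
10:55 end Jonas → 1
11:20 start Tariq → 2
11:50 end Declan → 1
11:50 start Kenji → 2
12:15 end Tariq → 1
15:15 end Kenji → 0
15:15 start Elena → 1
16:25 start Priya → 2
17:05 end Elena → 1
17:35 start Marcus → 2
18:35 end Priya → 1
19:10 start Noor → 2
21:00 end Marcus → 1
21:00 end Noor → 0
Peak is 2, at 08:40 (Declan, Jonas).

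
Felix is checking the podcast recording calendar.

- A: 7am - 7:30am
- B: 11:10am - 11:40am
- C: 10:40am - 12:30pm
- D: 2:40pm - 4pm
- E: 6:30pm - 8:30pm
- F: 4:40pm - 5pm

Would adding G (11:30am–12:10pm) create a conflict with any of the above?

A: ends 7:30am at or before G starts 11:30am → clear.
C: starts 10:40am before G ends 12:10pm, and ends 12:30pm after G starts 11:30am → overlap.
B: starts 11:10am before G ends 12:10pm, and ends 11:40am after G starts 11:30am → overlap.
D: starts 2:40pm at or after G ends 12:10pm → clear.
F: starts 4:40pm at or after G ends 12:10pm → clear.
E: starts 6:30pm at or after G ends 12:10pm → clear.
G overlaps B, C.

Yes — it overlaps B, C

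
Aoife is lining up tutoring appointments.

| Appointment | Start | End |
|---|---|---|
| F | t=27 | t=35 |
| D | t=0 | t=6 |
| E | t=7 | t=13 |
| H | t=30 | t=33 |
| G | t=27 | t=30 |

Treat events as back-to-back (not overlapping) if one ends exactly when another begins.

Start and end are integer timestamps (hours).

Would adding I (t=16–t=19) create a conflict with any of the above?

D: ends t=6 at or before I starts t=16 → clear.
E: ends t=13 at or before I starts t=16 → clear.
F: starts t=27 at or after I ends t=19 → clear.
G: starts t=27 at or after I ends t=19 → clear.
H: starts t=30 at or after I ends t=19 → clear.

No — it doesn't clash with anything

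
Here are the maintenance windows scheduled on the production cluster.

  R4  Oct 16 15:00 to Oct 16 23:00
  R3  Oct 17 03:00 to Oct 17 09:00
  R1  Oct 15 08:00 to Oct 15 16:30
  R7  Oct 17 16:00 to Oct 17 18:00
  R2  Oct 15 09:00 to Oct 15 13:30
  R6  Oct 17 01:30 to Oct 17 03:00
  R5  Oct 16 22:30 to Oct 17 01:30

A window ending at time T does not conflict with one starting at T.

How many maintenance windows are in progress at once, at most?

Sweep the timeline, counting +1 at each start and −1 at each end (ends before starts at a tie):
Oct 15 08:00 start R1 → 1
Oct 15 09:00 start R2 → 2
Oct 15 13:30 end R2 → 1
Oct 15 16:30 end R1 → 0
Oct 16 15:00 start R4 → 1
Oct 16 22:30 start R5 → 2
Oct 16 23:00 end R4 → 1
Oct 17 01:30 end R5 → 0
Oct 17 01:30 start R6 → 1
Oct 17 03:00 end R6 → 0
Oct 17 03:00 start R3 → 1
Oct 17 09:00 end R3 → 0
Oct 17 16:00 start R7 → 1
Oct 17 18:00 end R7 → 0
Peak is 2, at Oct 15 09:00 (R1, R2).

2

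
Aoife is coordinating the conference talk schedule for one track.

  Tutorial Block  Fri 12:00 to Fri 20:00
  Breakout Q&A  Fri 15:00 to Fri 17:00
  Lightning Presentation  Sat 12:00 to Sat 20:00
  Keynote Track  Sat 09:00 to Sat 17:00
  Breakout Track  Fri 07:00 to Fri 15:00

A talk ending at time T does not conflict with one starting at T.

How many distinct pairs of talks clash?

Sorted by start: Breakout Track, Tutorial Block, Breakout Q&A, Keynote Track, Lightning Presentation.
Tutorial Block starts before Breakout Track ends → Breakout Track and Tutorial Block overlap.
Breakout Q&A starts exactly when Breakout Track ends (back-to-back, no overlap); Breakout Track is clear from here.
Breakout Q&A starts before Tutorial Block ends → Tutorial Block and Breakout Q&A overlap.
Keynote Track starts after Tutorial Block ends; Tutorial Block is clear from here.
Keynote Track starts after Breakout Q&A ends; Breakout Q&A is clear from here.
Lightning Presentation starts before Keynote Track ends → Keynote Track and Lightning Presentation overlap.
Overlapping pairs: Breakout Q&A & Tutorial Block, Breakout Track & Tutorial Block, Keynote Track & Lightning Presentation — 3 in total.

3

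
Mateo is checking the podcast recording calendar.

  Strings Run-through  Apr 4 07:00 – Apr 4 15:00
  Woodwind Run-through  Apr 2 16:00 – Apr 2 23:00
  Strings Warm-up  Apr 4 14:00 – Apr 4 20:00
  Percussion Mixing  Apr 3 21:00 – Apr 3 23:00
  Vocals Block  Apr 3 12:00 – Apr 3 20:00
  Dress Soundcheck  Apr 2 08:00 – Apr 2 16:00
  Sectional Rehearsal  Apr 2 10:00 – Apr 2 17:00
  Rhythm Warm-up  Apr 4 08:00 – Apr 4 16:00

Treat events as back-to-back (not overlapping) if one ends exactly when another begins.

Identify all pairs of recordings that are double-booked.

Dress Soundcheck & Sectional Rehearsal, Rhythm Warm-up & Strings Run-through, Rhythm Warm-up & Strings Warm-up, Sectional Rehearsal & Woodwind Run-through, Strings Run-through & Strings Warm-up

Two intervals overlap when each starts before the other ends.
Sorted by start: Dress Soundcheck, Sectional Rehearsal, Woodwind Run-through, Vocals Block, Percussion Mixing, Strings Run-through, Rhythm Warm-up, Strings Warm-up.
Sectional Rehearsal starts before Dress Soundcheck ends → Dress Soundcheck and Sectional Rehearsal overlap.
Woodwind Run-through starts exactly when Dress Soundcheck ends (back-to-back, no overlap), so nothing later overlaps Dress Soundcheck either.
Woodwind Run-through starts before Sectional Rehearsal ends → Sectional Rehearsal and Woodwind Run-through overlap.
Vocals Block starts after Sectional Rehearsal ends, so nothing later overlaps Sectional Rehearsal either.
Vocals Block starts after Woodwind Run-through ends, so nothing later overlaps Woodwind Run-through either.
Percussion Mixing starts after Vocals Block ends, so nothing later overlaps Vocals Block either.
Strings Run-through starts after Percussion Mixing ends, so nothing later overlaps Percussion Mixing either.
Rhythm Warm-up starts before Strings Run-through ends → Strings Run-through and Rhythm Warm-up overlap.
Strings Warm-up starts before Strings Run-through ends → Strings Run-through and Strings Warm-up overlap.
Strings Warm-up starts before Rhythm Warm-up ends → Rhythm Warm-up and Strings Warm-up overlap.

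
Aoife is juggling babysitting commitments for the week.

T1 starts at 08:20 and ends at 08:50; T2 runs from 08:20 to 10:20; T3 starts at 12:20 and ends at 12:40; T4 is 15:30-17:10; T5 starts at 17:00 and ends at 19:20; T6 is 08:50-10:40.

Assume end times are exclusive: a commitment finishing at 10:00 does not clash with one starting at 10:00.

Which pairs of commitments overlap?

Check each pair: they overlap iff neither finishes before the other starts.
Sorted by start: T1, T2, T6, T3, T4, T5.
T2 starts before T1 ends → T1 and T2 overlap.
T6 starts exactly when T1 ends (back-to-back, no overlap) — done with T1.
T6 starts before T2 ends → T2 and T6 overlap.
T3 starts after T2 ends — done with T2.
T3 starts after T6 ends — done with T6.
T4 starts after T3 ends — done with T3.
T5 starts before T4 ends → T4 and T5 overlap.

T1 & T2, T2 & T6, T4 & T5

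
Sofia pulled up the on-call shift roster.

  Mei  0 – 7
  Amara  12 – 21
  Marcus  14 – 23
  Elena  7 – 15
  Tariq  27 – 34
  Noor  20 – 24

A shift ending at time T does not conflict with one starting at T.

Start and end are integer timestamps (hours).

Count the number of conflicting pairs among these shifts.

5

Sorted by start: Mei, Elena, Amara, Marcus, Noor, Tariq.
Elena starts exactly when Mei ends (back-to-back, no overlap) — done with Mei.
Amara starts before Elena ends → Elena and Amara overlap.
Marcus starts before Elena ends → Elena and Marcus overlap.
Noor starts after Elena ends — done with Elena.
Marcus starts before Amara ends → Amara and Marcus overlap.
Noor starts before Amara ends → Amara and Noor overlap.
Tariq starts after Amara ends.
Noor starts before Marcus ends → Marcus and Noor overlap.
Tariq starts after Marcus ends.
Tariq starts after Noor ends.
Overlapping pairs: Amara & Elena, Amara & Marcus, Amara & Noor, Elena & Marcus, Marcus & Noor — 5 in total.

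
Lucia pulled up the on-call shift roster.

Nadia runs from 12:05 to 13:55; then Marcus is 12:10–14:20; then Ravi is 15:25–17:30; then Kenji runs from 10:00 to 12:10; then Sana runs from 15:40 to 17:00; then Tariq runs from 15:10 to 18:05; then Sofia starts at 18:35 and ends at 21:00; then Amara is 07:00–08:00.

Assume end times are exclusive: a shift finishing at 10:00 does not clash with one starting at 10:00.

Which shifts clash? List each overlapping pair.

Kenji & Nadia, Marcus & Nadia, Ravi & Sana, Ravi & Tariq, Sana & Tariq

Sorted by start: Amara, Kenji, Nadia, Marcus, Tariq, Ravi, Sana, Sofia.
Kenji starts after Amara ends, so Amara has no further overlaps.
Nadia starts before Kenji ends → Kenji and Nadia overlap.
Marcus starts exactly when Kenji ends (back-to-back, no overlap), so Kenji has no further overlaps.
Marcus starts before Nadia ends → Nadia and Marcus overlap.
Tariq starts after Nadia ends, so Nadia has no further overlaps.
Tariq starts after Marcus ends, so Marcus has no further overlaps.
Ravi starts before Tariq ends → Tariq and Ravi overlap.
Sana starts before Tariq ends → Tariq and Sana overlap.
Sofia starts after Tariq ends.
Sana starts before Ravi ends → Ravi and Sana overlap.
Sofia starts after Ravi ends.
Sofia starts after Sana ends.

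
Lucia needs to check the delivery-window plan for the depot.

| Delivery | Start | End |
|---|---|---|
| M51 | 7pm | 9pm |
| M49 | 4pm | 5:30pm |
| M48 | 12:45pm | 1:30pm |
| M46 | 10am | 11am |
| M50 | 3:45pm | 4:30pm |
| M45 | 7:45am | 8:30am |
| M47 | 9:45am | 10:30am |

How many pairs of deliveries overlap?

2

Check each pair: they overlap iff neither finishes before the other starts.
Sorted by start: M45, M47, M46, M48, M50, M49, M51.
M47 starts after M45 ends, so M45 has no further overlaps.
M46 starts before M47 ends → M47 and M46 overlap.
M48 starts after M47 ends, so M47 has no further overlaps.
M48 starts after M46 ends, so M46 has no further overlaps.
M50 starts after M48 ends, so M48 has no further overlaps.
M49 starts before M50 ends → M50 and M49 overlap.
M51 starts after M50 ends.
M51 starts after M49 ends.
Overlapping pairs: M46 & M47, M49 & M50 — 2 in total.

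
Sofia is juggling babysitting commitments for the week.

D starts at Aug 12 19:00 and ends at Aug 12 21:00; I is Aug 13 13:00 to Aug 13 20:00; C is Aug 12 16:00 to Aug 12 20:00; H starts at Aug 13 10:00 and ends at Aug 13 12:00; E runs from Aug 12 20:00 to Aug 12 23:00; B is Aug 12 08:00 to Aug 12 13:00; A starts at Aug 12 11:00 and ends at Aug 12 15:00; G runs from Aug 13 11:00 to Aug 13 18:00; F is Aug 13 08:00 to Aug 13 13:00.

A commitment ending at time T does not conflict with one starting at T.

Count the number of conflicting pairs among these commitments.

Sorted by start: B, A, C, D, E, F, H, G, I.
A starts before B ends → B and A overlap.
C starts after B ends — done with B.
C starts after A ends — done with A.
D starts before C ends → C and D overlap.
E starts exactly when C ends (back-to-back, no overlap) — done with C.
E starts before D ends → D and E overlap.
F starts after D ends — done with D.
F starts after E ends — done with E.
H starts before F ends → F and H overlap.
G starts before F ends → F and G overlap.
I starts exactly when F ends (back-to-back, no overlap).
G starts before H ends → H and G overlap.
I starts after H ends.
I starts before G ends → G and I overlap.
Overlapping pairs: A & B, C & D, D & E, F & G, F & H, G & H, G & I — 7 in total.

7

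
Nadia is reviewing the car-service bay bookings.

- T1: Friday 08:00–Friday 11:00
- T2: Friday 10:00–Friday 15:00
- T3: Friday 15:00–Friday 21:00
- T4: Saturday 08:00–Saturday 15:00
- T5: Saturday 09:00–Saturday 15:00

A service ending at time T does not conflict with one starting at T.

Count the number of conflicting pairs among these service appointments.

Two intervals overlap when each starts before the other ends.
Sorted by start: T1, T2, T3, T4, T5.
T2 starts before T1 ends → T1 and T2 overlap.
T3 starts after T1 ends, so T1 has no further overlaps.
T3 starts exactly when T2 ends (back-to-back, no overlap), so T2 has no further overlaps.
T4 starts after T3 ends, so T3 has no further overlaps.
T5 starts before T4 ends → T4 and T5 overlap.
Overlapping pairs: T1 & T2, T4 & T5 — 2 in total.

2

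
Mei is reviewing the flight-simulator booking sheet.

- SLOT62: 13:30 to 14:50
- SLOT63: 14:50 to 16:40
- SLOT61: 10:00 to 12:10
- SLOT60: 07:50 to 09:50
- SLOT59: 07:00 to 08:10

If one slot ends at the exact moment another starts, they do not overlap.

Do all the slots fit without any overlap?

Sorted by start: SLOT59, SLOT60, SLOT61, SLOT62, SLOT63.
SLOT60 starts before SLOT59 ends → SLOT59 and SLOT60 overlap.
That's a conflict, so the schedule is not conflict-free.

No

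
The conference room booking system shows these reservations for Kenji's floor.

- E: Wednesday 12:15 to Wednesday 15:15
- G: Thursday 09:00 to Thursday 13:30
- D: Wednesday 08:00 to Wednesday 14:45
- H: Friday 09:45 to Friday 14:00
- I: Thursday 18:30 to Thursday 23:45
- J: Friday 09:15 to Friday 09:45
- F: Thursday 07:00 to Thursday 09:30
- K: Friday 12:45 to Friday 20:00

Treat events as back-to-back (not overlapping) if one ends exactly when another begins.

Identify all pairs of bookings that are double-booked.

Sorted by start: D, E, F, G, I, J, H, K.
E starts before D ends → D and E overlap.
F starts after D ends; D is clear from here.
F starts after E ends; E is clear from here.
G starts before F ends → F and G overlap.
I starts after F ends; F is clear from here.
I starts after G ends; G is clear from here.
J starts after I ends; I is clear from here.
H starts exactly when J ends (back-to-back, no overlap); J is clear from here.
K starts before H ends → H and K overlap.

D & E, F & G, H & K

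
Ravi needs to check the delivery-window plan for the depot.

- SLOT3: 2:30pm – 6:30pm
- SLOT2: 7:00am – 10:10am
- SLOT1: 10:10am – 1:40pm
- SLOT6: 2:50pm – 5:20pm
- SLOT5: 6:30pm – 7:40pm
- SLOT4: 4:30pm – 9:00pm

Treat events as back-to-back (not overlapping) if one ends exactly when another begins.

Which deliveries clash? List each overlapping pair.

Sorted by start: SLOT2, SLOT1, SLOT3, SLOT6, SLOT4, SLOT5.
SLOT1 starts exactly when SLOT2 ends (back-to-back, no overlap), so nothing later overlaps SLOT2 either.
SLOT3 starts after SLOT1 ends, so nothing later overlaps SLOT1 either.
SLOT6 starts before SLOT3 ends → SLOT3 and SLOT6 overlap.
SLOT4 starts before SLOT3 ends → SLOT3 and SLOT4 overlap.
SLOT5 starts exactly when SLOT3 ends (back-to-back, no overlap).
SLOT4 starts before SLOT6 ends → SLOT6 and SLOT4 overlap.
SLOT5 starts after SLOT6 ends.
SLOT5 starts before SLOT4 ends → SLOT4 and SLOT5 overlap.

SLOT3 & SLOT4, SLOT3 & SLOT6, SLOT4 & SLOT5, SLOT4 & SLOT6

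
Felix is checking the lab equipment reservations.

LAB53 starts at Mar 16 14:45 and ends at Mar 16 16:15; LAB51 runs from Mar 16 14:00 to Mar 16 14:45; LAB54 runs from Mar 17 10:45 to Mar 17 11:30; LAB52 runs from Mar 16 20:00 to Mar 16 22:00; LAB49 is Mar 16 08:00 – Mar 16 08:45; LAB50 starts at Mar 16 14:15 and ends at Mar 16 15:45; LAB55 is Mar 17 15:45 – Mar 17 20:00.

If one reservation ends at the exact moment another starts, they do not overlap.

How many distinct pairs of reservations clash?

Two intervals overlap when each starts before the other ends.
Sorted by start: LAB49, LAB51, LAB50, LAB53, LAB52, LAB54, LAB55.
LAB51 starts after LAB49 ends, so nothing later overlaps LAB49 either.
LAB50 starts before LAB51 ends → LAB51 and LAB50 overlap.
LAB53 starts exactly when LAB51 ends (back-to-back, no overlap), so nothing later overlaps LAB51 either.
LAB53 starts before LAB50 ends → LAB50 and LAB53 overlap.
LAB52 starts after LAB50 ends, so nothing later overlaps LAB50 either.
LAB52 starts after LAB53 ends, so nothing later overlaps LAB53 either.
LAB54 starts after LAB52 ends, so nothing later overlaps LAB52 either.
LAB55 starts after LAB54 ends.
Overlapping pairs: LAB50 & LAB51, LAB50 & LAB53 — 2 in total.

2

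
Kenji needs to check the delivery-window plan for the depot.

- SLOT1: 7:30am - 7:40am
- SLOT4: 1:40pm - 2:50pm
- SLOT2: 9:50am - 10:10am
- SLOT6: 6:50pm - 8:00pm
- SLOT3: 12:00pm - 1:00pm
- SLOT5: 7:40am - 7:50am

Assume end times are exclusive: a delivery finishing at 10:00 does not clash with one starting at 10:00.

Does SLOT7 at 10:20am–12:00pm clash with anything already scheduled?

SLOT1: ends 7:40am at or before SLOT7 starts 10:20am → clear.
SLOT5: ends 7:50am at or before SLOT7 starts 10:20am → clear.
SLOT2: ends 10:10am at or before SLOT7 starts 10:20am → clear.
SLOT3: starts 12:00pm at or after SLOT7 ends 12:00pm → clear.
SLOT4: starts 1:40pm at or after SLOT7 ends 12:00pm → clear.
SLOT6: starts 6:50pm at or after SLOT7 ends 12:00pm → clear.

No — it doesn't clash with anything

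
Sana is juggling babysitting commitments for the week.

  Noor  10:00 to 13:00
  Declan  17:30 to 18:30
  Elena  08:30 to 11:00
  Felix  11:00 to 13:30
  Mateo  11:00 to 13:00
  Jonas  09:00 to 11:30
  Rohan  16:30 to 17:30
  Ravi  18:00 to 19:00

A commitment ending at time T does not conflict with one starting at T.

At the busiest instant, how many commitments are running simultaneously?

4

Walk through starts and ends in time order (an end at T is processed before a start at T):
08:30 start Elena → 1
09:00 start Jonas → 2
10:00 start Noor → 3
11:00 end Elena → 2
11:00 start Felix → 3
11:00 start Mateo → 4
11:30 end Jonas → 3
13:00 end Mateo → 2
13:00 end Noor → 1
13:30 end Felix → 0
16:30 start Rohan → 1
17:30 end Rohan → 0
17:30 start Declan → 1
18:00 start Ravi → 2
18:30 end Declan → 1
19:00 end Ravi → 0
Peak is 4, at 11:00 (Felix, Jonas, Mateo, Noor).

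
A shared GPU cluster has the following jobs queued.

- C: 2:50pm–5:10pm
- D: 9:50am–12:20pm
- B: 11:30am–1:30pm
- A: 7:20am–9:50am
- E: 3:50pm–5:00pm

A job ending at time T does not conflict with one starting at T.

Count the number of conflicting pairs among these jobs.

2

Two intervals overlap when each starts before the other ends.
Sorted by start: A, D, B, C, E.
D starts exactly when A ends (back-to-back, no overlap); A is clear from here.
B starts before D ends → D and B overlap.
C starts after D ends; D is clear from here.
C starts after B ends; B is clear from here.
E starts before C ends → C and E overlap.
Overlapping pairs: B & D, C & E — 2 in total.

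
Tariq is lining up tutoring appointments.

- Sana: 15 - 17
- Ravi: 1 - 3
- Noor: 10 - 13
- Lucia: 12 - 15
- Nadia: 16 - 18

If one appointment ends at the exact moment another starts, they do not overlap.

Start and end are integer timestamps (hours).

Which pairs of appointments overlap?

Lucia & Noor, Nadia & Sana

Check each pair: they overlap iff neither finishes before the other starts.
Sorted by start: Ravi, Noor, Lucia, Sana, Nadia.
Noor starts after Ravi ends — done with Ravi.
Lucia starts before Noor ends → Noor and Lucia overlap.
Sana starts after Noor ends — done with Noor.
Sana starts exactly when Lucia ends (back-to-back, no overlap) — done with Lucia.
Nadia starts before Sana ends → Sana and Nadia overlap.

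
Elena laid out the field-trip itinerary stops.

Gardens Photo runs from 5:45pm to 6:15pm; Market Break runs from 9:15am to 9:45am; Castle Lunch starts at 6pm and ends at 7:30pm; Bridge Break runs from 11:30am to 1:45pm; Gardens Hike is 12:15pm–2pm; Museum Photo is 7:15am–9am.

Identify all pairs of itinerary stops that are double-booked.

Bridge Break & Gardens Hike, Castle Lunch & Gardens Photo

Check each pair: they overlap iff neither finishes before the other starts.
Sorted by start: Museum Photo, Market Break, Bridge Break, Gardens Hike, Gardens Photo, Castle Lunch.
Market Break starts after Museum Photo ends, so Museum Photo has no further overlaps.
Bridge Break starts after Market Break ends, so Market Break has no further overlaps.
Gardens Hike starts before Bridge Break ends → Bridge Break and Gardens Hike overlap.
Gardens Photo starts after Bridge Break ends, so Bridge Break has no further overlaps.
Gardens Photo starts after Gardens Hike ends, so Gardens Hike has no further overlaps.
Castle Lunch starts before Gardens Photo ends → Gardens Photo and Castle Lunch overlap.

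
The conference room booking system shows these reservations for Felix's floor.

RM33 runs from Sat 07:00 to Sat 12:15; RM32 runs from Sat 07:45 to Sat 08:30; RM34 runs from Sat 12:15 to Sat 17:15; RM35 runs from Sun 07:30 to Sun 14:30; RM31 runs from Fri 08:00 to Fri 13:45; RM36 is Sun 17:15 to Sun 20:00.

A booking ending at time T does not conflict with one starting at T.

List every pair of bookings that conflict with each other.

Sorted by start: RM31, RM33, RM32, RM34, RM35, RM36.
RM33 starts after RM31 ends, so nothing later overlaps RM31 either.
RM32 starts before RM33 ends → RM33 and RM32 overlap.
RM34 starts exactly when RM33 ends (back-to-back, no overlap), so nothing later overlaps RM33 either.
RM34 starts after RM32 ends, so nothing later overlaps RM32 either.
RM35 starts after RM34 ends, so nothing later overlaps RM34 either.
RM36 starts after RM35 ends.

RM32 & RM33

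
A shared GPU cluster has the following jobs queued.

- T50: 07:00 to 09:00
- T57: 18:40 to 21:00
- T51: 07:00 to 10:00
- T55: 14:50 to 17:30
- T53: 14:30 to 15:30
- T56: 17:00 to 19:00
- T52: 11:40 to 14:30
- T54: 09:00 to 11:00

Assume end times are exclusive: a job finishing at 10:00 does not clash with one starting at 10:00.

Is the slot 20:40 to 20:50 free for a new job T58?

No — it overlaps T57

T50: ends 09:00 at or before T58 starts 20:40 → clear.
T51: ends 10:00 at or before T58 starts 20:40 → clear.
T54: ends 11:00 at or before T58 starts 20:40 → clear.
T52: ends 14:30 at or before T58 starts 20:40 → clear.
T53: ends 15:30 at or before T58 starts 20:40 → clear.
T55: ends 17:30 at or before T58 starts 20:40 → clear.
T56: ends 19:00 at or before T58 starts 20:40 → clear.
T57: starts 18:40 before T58 ends 20:50, and ends 21:00 after T58 starts 20:40 → overlap.
T58 overlaps T57.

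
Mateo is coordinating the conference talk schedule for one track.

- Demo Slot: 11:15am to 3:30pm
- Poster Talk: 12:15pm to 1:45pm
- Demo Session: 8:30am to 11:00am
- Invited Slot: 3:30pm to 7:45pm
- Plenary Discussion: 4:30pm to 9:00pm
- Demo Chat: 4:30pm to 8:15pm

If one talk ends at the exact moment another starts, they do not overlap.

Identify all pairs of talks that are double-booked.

Sorted by start: Demo Session, Demo Slot, Poster Talk, Invited Slot, Plenary Discussion, Demo Chat.
Demo Slot starts after Demo Session ends; Demo Session is clear from here.
Poster Talk starts before Demo Slot ends → Demo Slot and Poster Talk overlap.
Invited Slot starts exactly when Demo Slot ends (back-to-back, no overlap); Demo Slot is clear from here.
Invited Slot starts after Poster Talk ends; Poster Talk is clear from here.
Plenary Discussion starts before Invited Slot ends → Invited Slot and Plenary Discussion overlap.
Demo Chat starts before Invited Slot ends → Invited Slot and Demo Chat overlap.
Demo Chat starts before Plenary Discussion ends → Plenary Discussion and Demo Chat overlap.

Demo Chat & Invited Slot, Demo Chat & Plenary Discussion, Demo Slot & Poster Talk, Invited Slot & Plenary Discussion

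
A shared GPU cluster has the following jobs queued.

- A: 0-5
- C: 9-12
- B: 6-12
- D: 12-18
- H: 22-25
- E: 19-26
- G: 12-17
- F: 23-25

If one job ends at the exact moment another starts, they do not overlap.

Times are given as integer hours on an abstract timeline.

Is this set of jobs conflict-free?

No

Sorted by start: A, B, C, D, G, E, H, F.
B starts after A ends; A is clear from here.
C starts before B ends → B and C overlap.
That's a conflict, so the schedule is not conflict-free.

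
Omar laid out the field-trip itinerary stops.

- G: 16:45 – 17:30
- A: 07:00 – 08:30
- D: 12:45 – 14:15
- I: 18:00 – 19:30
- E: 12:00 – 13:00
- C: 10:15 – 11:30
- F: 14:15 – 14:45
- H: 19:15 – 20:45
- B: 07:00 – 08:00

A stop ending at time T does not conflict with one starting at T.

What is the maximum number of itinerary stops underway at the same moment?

Sort all start/end points and keep a running count:
07:00 start A → 1
07:00 start B → 2
08:00 end B → 1
08:30 end A → 0
10:15 start C → 1
11:30 end C → 0
12:00 start E → 1
12:45 start D → 2
13:00 end E → 1
14:15 end D → 0
14:15 start F → 1
14:45 end F → 0
16:45 start G → 1
17:30 end G → 0
18:00 start I → 1
19:15 start H → 2
19:30 end I → 1
20:45 end H → 0
Peak is 2, at 07:00 (A, B).

2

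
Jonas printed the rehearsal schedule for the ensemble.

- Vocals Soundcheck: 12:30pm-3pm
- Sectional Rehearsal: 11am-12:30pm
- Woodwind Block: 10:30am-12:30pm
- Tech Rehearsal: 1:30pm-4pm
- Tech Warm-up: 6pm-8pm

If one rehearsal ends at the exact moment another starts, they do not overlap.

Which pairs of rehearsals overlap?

Sorted by start: Woodwind Block, Sectional Rehearsal, Vocals Soundcheck, Tech Rehearsal, Tech Warm-up.
Sectional Rehearsal starts before Woodwind Block ends → Woodwind Block and Sectional Rehearsal overlap.
Vocals Soundcheck starts exactly when Woodwind Block ends (back-to-back, no overlap) — done with Woodwind Block.
Vocals Soundcheck starts exactly when Sectional Rehearsal ends (back-to-back, no overlap) — done with Sectional Rehearsal.
Tech Rehearsal starts before Vocals Soundcheck ends → Vocals Soundcheck and Tech Rehearsal overlap.
Tech Warm-up starts after Vocals Soundcheck ends.
Tech Warm-up starts after Tech Rehearsal ends.

Sectional Rehearsal & Woodwind Block, Tech Rehearsal & Vocals Soundcheck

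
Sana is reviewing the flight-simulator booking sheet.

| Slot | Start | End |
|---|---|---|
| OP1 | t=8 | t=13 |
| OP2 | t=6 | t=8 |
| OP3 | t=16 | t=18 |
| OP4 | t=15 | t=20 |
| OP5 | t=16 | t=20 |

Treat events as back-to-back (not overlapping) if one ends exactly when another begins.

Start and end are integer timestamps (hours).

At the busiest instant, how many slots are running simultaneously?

Sort all start/end points and keep a running count:
t=6 start OP2 → 1
t=8 end OP2 → 0
t=8 start OP1 → 1
t=13 end OP1 → 0
t=15 start OP4 → 1
t=16 start OP3 → 2
t=16 start OP5 → 3
t=18 end OP3 → 2
t=20 end OP4 → 1
t=20 end OP5 → 0
Peak is 3, at t=16 (OP3, OP4, OP5).

3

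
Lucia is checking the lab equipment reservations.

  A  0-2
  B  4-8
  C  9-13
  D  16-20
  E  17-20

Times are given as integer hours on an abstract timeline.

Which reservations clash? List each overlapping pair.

Sorted by start: A, B, C, D, E.
B starts after A ends, so A has no further overlaps.
C starts after B ends, so B has no further overlaps.
D starts after C ends, so C has no further overlaps.
E starts before D ends → D and E overlap.

D & E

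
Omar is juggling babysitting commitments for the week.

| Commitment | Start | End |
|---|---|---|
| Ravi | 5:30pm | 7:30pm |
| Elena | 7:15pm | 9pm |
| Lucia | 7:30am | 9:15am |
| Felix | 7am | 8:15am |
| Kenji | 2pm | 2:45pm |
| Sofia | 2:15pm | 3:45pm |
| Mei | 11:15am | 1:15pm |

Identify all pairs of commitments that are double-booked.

Elena & Ravi, Felix & Lucia, Kenji & Sofia

Sorted by start: Felix, Lucia, Mei, Kenji, Sofia, Ravi, Elena.
Lucia starts before Felix ends → Felix and Lucia overlap.
Mei starts after Felix ends, so nothing later overlaps Felix either.
Mei starts after Lucia ends, so nothing later overlaps Lucia either.
Kenji starts after Mei ends, so nothing later overlaps Mei either.
Sofia starts before Kenji ends → Kenji and Sofia overlap.
Ravi starts after Kenji ends, so nothing later overlaps Kenji either.
Ravi starts after Sofia ends, so nothing later overlaps Sofia either.
Elena starts before Ravi ends → Ravi and Elena overlap.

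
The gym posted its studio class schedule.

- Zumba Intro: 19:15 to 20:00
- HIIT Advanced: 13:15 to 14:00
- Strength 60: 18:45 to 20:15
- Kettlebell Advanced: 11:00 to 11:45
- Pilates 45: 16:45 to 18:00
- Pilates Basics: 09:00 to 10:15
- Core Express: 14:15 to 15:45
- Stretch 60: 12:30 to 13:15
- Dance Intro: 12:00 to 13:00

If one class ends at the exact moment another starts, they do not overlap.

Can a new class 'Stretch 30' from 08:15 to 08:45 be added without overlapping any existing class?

Pilates Basics: starts 09:00 at or after Stretch 30 ends 08:45 → clear.
Kettlebell Advanced: starts 11:00 at or after Stretch 30 ends 08:45 → clear.
Dance Intro: starts 12:00 at or after Stretch 30 ends 08:45 → clear.
Stretch 60: starts 12:30 at or after Stretch 30 ends 08:45 → clear.
HIIT Advanced: starts 13:15 at or after Stretch 30 ends 08:45 → clear.
Core Express: starts 14:15 at or after Stretch 30 ends 08:45 → clear.
Pilates 45: starts 16:45 at or after Stretch 30 ends 08:45 → clear.
Strength 60: starts 18:45 at or after Stretch 30 ends 08:45 → clear.
Zumba Intro: starts 19:15 at or after Stretch 30 ends 08:45 → clear.

Yes — the slot is free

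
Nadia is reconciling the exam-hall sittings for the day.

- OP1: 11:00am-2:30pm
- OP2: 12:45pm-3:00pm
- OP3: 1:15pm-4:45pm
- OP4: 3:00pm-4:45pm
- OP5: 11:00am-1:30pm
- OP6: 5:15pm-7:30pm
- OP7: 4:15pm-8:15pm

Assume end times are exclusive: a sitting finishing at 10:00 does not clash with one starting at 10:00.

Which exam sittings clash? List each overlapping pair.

OP1 & OP2, OP1 & OP3, OP1 & OP5, OP2 & OP3, OP2 & OP5, OP3 & OP4, OP3 & OP5, OP3 & OP7, OP4 & OP7, OP6 & OP7

Sorted by start: OP1, OP5, OP2, OP3, OP4, OP7, OP6.
OP5 starts before OP1 ends → OP1 and OP5 overlap.
OP2 starts before OP1 ends → OP1 and OP2 overlap.
OP3 starts before OP1 ends → OP1 and OP3 overlap.
OP4 starts after OP1 ends; OP1 is clear from here.
OP2 starts before OP5 ends → OP5 and OP2 overlap.
OP3 starts before OP5 ends → OP5 and OP3 overlap.
OP4 starts after OP5 ends; OP5 is clear from here.
OP3 starts before OP2 ends → OP2 and OP3 overlap.
OP4 starts exactly when OP2 ends (back-to-back, no overlap); OP2 is clear from here.
OP4 starts before OP3 ends → OP3 and OP4 overlap.
OP7 starts before OP3 ends → OP3 and OP7 overlap.
OP6 starts after OP3 ends.
OP7 starts before OP4 ends → OP4 and OP7 overlap.
OP6 starts after OP4 ends.
OP6 starts before OP7 ends → OP7 and OP6 overlap.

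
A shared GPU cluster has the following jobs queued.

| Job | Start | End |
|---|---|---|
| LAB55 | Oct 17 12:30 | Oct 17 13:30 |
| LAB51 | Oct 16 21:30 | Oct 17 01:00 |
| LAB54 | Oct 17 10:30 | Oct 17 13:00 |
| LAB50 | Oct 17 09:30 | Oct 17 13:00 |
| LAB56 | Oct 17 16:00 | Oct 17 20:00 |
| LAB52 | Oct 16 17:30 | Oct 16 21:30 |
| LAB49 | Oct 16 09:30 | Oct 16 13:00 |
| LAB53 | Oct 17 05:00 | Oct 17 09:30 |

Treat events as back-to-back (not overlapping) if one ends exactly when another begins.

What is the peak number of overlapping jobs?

Walk through starts and ends in time order (an end at T is processed before a start at T):
Oct 16 09:30 start LAB49 → 1
Oct 16 13:00 end LAB49 → 0
Oct 16 17:30 start LAB52 → 1
Oct 16 21:30 end LAB52 → 0
Oct 16 21:30 start LAB51 → 1
Oct 17 01:00 end LAB51 → 0
Oct 17 05:00 start LAB53 → 1
Oct 17 09:30 end LAB53 → 0
Oct 17 09:30 start LAB50 → 1
Oct 17 10:30 start LAB54 → 2
Oct 17 12:30 start LAB55 → 3
Oct 17 13:00 end LAB50 → 2
Oct 17 13:00 end LAB54 → 1
Oct 17 13:30 end LAB55 → 0
Oct 17 16:00 start LAB56 → 1
Oct 17 20:00 end LAB56 → 0
Peak is 3, at Oct 17 12:30 (LAB50, LAB54, LAB55).

3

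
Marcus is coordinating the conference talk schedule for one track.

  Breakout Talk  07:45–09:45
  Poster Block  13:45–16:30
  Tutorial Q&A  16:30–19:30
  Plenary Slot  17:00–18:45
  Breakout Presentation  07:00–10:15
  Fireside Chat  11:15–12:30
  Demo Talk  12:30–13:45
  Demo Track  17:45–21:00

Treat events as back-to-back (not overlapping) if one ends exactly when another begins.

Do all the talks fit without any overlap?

No

Check each pair: they overlap iff neither finishes before the other starts.
Sorted by start: Breakout Presentation, Breakout Talk, Fireside Chat, Demo Talk, Poster Block, Tutorial Q&A, Plenary Slot, Demo Track.
Breakout Talk starts before Breakout Presentation ends → Breakout Presentation and Breakout Talk overlap.
That's a conflict, so the schedule is not conflict-free.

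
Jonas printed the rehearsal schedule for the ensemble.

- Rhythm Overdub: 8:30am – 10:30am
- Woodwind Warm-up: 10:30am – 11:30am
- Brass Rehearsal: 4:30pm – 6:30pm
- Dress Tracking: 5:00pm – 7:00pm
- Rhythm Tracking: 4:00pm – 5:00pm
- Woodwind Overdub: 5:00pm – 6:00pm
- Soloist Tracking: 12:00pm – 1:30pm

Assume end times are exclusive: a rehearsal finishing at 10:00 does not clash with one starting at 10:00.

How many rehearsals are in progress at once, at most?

Sweep the timeline, counting +1 at each start and −1 at each end (ends before starts at a tie):
8:30am start Rhythm Overdub → 1
10:30am end Rhythm Overdub → 0
10:30am start Woodwind Warm-up → 1
11:30am end Woodwind Warm-up → 0
12:00pm start Soloist Tracking → 1
1:30pm end Soloist Tracking → 0
4:00pm start Rhythm Tracking → 1
4:30pm start Brass Rehearsal → 2
5:00pm end Rhythm Tracking → 1
5:00pm start Dress Tracking → 2
5:00pm start Woodwind Overdub → 3
6:00pm end Woodwind Overdub → 2
6:30pm end Brass Rehearsal → 1
7:00pm end Dress Tracking → 0
Peak is 3, at 5:00pm (Brass Rehearsal, Dress Tracking, Woodwind Overdub).

3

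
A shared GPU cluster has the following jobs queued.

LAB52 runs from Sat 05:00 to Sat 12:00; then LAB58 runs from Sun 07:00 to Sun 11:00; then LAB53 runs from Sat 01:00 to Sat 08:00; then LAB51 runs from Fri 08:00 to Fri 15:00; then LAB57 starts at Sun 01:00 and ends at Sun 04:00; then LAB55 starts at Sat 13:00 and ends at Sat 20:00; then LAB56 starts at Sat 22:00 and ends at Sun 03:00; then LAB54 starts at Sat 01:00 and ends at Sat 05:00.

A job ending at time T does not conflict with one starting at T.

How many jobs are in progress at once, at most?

2

Walk through starts and ends in time order (an end at T is processed before a start at T):
Fri 08:00 start LAB51 → 1
Fri 15:00 end LAB51 → 0
Sat 01:00 start LAB53 → 1
Sat 01:00 start LAB54 → 2
Sat 05:00 end LAB54 → 1
Sat 05:00 start LAB52 → 2
Sat 08:00 end LAB53 → 1
Sat 12:00 end LAB52 → 0
Sat 13:00 start LAB55 → 1
Sat 20:00 end LAB55 → 0
Sat 22:00 start LAB56 → 1
Sun 01:00 start LAB57 → 2
Sun 03:00 end LAB56 → 1
Sun 04:00 end LAB57 → 0
Sun 07:00 start LAB58 → 1
Sun 11:00 end LAB58 → 0
Peak is 2, at Sat 01:00 (LAB53, LAB54).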